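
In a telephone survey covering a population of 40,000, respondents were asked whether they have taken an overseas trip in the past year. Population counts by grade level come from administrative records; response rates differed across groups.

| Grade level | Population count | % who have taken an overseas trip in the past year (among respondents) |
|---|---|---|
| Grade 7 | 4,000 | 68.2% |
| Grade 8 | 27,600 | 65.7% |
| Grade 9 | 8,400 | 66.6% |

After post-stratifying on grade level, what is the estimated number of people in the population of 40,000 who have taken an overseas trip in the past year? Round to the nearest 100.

26,500

Estimated count per cell = population count × respondent percentage:
  Grade 7: 4,000 × 68.2% = 2728
  Grade 8: 27,600 × 65.7% = 18133.2
  Grade 9: 8,400 × 66.6% = 5594.4
Estimated total = 26455.6 → 26,500.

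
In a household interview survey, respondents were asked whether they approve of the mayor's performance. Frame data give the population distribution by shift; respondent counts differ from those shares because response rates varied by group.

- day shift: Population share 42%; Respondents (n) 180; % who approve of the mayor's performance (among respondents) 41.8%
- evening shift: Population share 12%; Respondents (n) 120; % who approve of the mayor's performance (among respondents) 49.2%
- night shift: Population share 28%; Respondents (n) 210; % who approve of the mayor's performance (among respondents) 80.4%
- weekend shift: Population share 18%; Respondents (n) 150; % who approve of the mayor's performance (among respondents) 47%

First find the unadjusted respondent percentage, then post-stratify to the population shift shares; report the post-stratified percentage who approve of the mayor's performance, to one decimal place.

54.4%

Without adjustment, the pooled respondent share is:
  (180/660)×41.8 + (120/660)×49.2 + (210/660)×80.4 + (150/660)×47 = 56.6091%
Post-stratified estimate weights by population shares:
  0.42×41.8 + 0.12×49.2 + 0.28×80.4 + 0.18×47 = 54.432%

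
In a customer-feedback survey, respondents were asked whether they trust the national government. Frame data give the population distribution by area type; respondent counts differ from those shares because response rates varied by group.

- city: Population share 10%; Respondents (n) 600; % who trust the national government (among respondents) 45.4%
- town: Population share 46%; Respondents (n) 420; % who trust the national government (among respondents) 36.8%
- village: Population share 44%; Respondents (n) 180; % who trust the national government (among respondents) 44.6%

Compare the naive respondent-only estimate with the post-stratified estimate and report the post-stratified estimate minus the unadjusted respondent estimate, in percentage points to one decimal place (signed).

-1.2 percentage points

Naive respondent-only estimate (weights = respondent counts):
  (600/1200)×45.4 + (420/1200)×36.8 + (180/1200)×44.6 = 42.27%
Post-stratified estimate weights by population shares:
  0.1×45.4 + 0.46×36.8 + 0.44×44.6 = 41.092%
Difference = 41.092 − 42.27 = -1.178 pp.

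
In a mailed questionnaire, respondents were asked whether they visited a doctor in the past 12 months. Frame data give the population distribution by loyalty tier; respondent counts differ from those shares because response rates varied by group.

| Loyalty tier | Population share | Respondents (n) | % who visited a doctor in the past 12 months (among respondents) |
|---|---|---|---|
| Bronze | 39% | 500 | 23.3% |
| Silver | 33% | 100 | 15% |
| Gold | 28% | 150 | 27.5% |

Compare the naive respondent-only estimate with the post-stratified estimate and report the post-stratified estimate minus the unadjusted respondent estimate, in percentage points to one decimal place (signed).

-1.3 percentage points

Unadjusted (pooled respondent) estimate weights by respondent counts:
  (500/750)×23.3 + (100/750)×15 + (150/750)×27.5 = 23.0333%
Reweighting by population loyalty tier shares:
  0.39×23.3 + 0.33×15 + 0.28×27.5 = 21.737%
Difference = 21.737 − 23.0333 = -1.2963 pp.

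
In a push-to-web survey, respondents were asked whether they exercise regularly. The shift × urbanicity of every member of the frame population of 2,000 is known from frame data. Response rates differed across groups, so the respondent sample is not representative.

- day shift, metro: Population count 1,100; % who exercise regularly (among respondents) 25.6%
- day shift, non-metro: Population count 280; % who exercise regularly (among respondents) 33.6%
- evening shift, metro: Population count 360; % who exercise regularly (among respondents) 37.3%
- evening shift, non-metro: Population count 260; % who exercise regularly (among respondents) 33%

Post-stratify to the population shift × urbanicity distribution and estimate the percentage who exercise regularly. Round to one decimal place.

Reweight to the known shift × urbanicity distribution:
  day shift, metro: (1,100/2,000) × 25.6 = 14.08
  day shift, non-metro: (280/2,000) × 33.6 = 4.704
  evening shift, metro: (360/2,000) × 37.3 = 6.714
  evening shift, non-metro: (260/2,000) × 33 = 4.29
Post-stratified estimate = 29.788 → 29.8%.

29.8%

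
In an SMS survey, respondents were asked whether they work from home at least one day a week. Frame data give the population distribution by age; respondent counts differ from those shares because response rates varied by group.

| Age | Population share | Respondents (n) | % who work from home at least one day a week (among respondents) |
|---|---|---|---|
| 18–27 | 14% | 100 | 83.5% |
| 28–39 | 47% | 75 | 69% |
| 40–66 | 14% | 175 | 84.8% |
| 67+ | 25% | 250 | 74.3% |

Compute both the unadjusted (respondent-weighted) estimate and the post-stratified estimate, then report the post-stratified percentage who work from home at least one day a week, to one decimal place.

Unadjusted (pooled respondent) estimate weights by respondent counts:
  (100/600)×83.5 + (75/600)×69 + (175/600)×84.8 + (250/600)×74.3 = 78.2333%
Post-stratifying to population shares instead:
  0.14×83.5 + 0.47×69 + 0.14×84.8 + 0.25×74.3 = 74.567%

74.6%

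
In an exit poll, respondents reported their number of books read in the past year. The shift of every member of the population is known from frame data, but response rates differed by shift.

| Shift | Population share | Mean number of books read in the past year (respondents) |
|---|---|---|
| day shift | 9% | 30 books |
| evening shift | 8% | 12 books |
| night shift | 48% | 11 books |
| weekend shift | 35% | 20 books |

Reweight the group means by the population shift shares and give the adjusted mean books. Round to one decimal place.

15.9

Post-stratification weights by population share, not respondent share:
  day shift: 0.09 × 30 = 2.7
  evening shift: 0.08 × 12 = 0.96
  night shift: 0.48 × 11 = 5.28
  weekend shift: 0.35 × 20 = 7
Post-stratified estimate = 15.94 → 15.9.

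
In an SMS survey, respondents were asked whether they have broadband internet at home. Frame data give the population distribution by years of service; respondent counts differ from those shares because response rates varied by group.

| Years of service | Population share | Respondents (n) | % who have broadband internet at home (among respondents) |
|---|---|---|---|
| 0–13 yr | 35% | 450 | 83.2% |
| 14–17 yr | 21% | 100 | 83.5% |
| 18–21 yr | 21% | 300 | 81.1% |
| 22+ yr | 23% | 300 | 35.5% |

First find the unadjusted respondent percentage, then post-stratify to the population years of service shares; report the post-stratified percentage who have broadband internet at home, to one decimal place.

Without adjustment, the pooled respondent share is:
  (450/1150)×83.2 + (100/1150)×83.5 + (300/1150)×81.1 + (300/1150)×35.5 = 70.2348%
Post-stratifying to population shares instead:
  0.35×83.2 + 0.21×83.5 + 0.21×81.1 + 0.23×35.5 = 71.851%

71.9%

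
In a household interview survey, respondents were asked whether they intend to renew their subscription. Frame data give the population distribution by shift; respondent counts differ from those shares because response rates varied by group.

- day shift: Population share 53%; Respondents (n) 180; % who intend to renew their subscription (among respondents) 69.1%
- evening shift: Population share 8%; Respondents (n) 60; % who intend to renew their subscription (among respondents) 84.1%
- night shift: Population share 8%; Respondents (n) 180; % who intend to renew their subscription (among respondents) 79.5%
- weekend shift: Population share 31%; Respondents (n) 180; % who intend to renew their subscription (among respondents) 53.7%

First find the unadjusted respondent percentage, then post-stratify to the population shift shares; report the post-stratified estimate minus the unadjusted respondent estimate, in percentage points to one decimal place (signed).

Naive respondent-only estimate (weights = respondent counts):
  (180/600)×69.1 + (60/600)×84.1 + (180/600)×79.5 + (180/600)×53.7 = 69.1%
Post-stratifying to population shares instead:
  0.53×69.1 + 0.08×84.1 + 0.08×79.5 + 0.31×53.7 = 66.358%
Difference = 66.358 − 69.1 = -2.742 pp.

-2.7 percentage points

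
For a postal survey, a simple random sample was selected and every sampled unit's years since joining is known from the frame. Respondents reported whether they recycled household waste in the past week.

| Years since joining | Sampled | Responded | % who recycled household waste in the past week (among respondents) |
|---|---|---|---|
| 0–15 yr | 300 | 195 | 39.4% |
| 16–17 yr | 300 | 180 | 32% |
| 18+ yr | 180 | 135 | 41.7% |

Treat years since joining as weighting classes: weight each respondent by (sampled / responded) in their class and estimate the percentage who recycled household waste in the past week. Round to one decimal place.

Class response rates: 0–15 yr 195/300 = 65%, 16–17 yr 180/300 = 60%, 18+ yr 135/180 = 75%.
With weight = n_sampled/n_responded per class, the weighted class total is n_sampled:
  0–15 yr: 300 × 39.4 = 11,820
  16–17 yr: 300 × 32 = 9600
  18+ yr: 180 × 41.7 = 7506
Adjusted estimate = 28,926 / 780 = 37.0846 → 37.1%.

37.1%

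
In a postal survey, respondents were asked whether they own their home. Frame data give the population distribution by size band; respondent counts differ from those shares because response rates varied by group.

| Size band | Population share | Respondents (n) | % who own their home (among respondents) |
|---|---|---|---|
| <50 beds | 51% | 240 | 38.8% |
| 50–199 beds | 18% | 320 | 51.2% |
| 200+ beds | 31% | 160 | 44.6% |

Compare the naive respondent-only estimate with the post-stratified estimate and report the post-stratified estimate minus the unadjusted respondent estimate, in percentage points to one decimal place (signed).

Without adjustment, the pooled respondent share is:
  (240/720)×38.8 + (320/720)×51.2 + (160/720)×44.6 = 45.6%
Reweighting by population size band shares:
  0.51×38.8 + 0.18×51.2 + 0.31×44.6 = 42.83%
Difference = 42.83 − 45.6 = -2.77 pp.

-2.8 percentage points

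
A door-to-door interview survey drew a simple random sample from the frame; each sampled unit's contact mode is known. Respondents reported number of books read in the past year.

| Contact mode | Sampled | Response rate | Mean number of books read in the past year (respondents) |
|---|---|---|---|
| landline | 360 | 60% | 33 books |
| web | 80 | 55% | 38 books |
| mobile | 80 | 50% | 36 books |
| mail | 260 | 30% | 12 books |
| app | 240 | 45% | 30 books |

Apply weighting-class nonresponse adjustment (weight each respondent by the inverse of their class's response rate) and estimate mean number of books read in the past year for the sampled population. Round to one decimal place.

With weight = n_sampled/n_responded per class, the weighted class total is n_sampled:
  landline: 360 × 33 = 11,880
  web: 80 × 38 = 3040
  mobile: 80 × 36 = 2880
  mail: 260 × 12 = 3120
  app: 240 × 30 = 7200
Adjusted estimate = 28,120 / 1,020 = 27.5686 → 27.6.

27.6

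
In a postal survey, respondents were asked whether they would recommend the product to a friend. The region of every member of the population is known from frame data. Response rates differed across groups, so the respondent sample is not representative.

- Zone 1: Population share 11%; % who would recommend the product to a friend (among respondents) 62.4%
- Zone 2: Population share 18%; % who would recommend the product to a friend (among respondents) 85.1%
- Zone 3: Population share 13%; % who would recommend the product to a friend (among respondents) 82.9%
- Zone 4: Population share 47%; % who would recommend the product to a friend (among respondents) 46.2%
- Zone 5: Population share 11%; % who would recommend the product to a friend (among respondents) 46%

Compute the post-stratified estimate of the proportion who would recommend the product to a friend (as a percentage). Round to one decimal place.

59.7%

Each cell contributes population-share × respondent value:
  Zone 1: 0.11 × 62.4 = 6.864
  Zone 2: 0.18 × 85.1 = 15.318
  Zone 3: 0.13 × 82.9 = 10.777
  Zone 4: 0.47 × 46.2 = 21.714
  Zone 5: 0.11 × 46 = 5.06
Post-stratified estimate = 59.733 → 59.7%.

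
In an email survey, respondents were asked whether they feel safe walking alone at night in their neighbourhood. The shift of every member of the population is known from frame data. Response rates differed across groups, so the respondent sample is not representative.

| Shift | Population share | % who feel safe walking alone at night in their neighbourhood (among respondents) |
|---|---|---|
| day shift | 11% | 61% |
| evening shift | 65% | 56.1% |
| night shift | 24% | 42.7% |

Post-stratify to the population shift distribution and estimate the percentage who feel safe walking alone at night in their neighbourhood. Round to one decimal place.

53.4%

Reweight to the known shift distribution:
  day shift: 0.11 × 61 = 6.71
  evening shift: 0.65 × 56.1 = 36.465
  night shift: 0.24 × 42.7 = 10.248
Post-stratified estimate = 53.423 → 53.4%.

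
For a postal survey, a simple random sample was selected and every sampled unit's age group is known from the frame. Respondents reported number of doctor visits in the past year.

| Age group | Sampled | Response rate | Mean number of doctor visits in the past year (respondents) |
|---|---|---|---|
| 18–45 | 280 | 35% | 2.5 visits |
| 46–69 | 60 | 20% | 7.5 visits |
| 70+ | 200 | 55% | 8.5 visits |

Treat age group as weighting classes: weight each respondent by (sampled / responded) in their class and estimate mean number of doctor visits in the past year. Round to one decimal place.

Each respondent's weight = sampled/responded in their class; summing within a class gives n_sampled, so:
  18–45: 280 × 2.5 = 700
  46–69: 60 × 7.5 = 450
  70+: 200 × 8.5 = 1700
Adjusted estimate = 2850 / 540 = 5.27778 → 5.3.

5.3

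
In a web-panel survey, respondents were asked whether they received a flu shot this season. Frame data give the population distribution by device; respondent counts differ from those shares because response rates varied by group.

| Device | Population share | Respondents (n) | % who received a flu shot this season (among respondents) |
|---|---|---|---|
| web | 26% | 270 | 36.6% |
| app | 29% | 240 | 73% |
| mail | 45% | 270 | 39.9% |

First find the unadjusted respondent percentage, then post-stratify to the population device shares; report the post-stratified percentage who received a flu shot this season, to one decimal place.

48.6%

Without adjustment, the pooled respondent share is:
  (270/780)×36.6 + (240/780)×73 + (270/780)×39.9 = 48.9423%
Reweighting by population device shares:
  0.26×36.6 + 0.29×73 + 0.45×39.9 = 48.641%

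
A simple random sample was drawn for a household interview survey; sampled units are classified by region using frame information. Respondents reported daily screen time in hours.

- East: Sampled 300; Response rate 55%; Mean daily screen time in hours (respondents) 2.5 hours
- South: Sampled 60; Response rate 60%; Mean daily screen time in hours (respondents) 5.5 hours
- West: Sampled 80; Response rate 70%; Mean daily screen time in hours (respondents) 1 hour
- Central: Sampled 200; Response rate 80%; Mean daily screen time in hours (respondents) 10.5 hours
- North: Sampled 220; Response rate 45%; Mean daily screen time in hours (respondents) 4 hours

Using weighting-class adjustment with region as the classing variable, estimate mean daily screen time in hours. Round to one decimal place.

4.8

With weight = n_sampled/n_responded per class, the weighted class total is n_sampled:
  East: 300 × 2.5 = 750
  South: 60 × 5.5 = 330
  West: 80 × 1 = 80
  Central: 200 × 10.5 = 2100
  North: 220 × 4 = 880
Adjusted estimate = 4140 / 860 = 4.81395 → 4.8.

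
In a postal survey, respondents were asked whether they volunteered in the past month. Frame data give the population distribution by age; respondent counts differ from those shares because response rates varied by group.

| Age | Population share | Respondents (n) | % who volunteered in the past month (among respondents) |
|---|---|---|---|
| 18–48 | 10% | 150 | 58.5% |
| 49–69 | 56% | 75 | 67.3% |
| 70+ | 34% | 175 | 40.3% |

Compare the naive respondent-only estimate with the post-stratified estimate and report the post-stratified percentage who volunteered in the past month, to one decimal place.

Unadjusted (pooled respondent) estimate weights by respondent counts:
  (150/400)×58.5 + (75/400)×67.3 + (175/400)×40.3 = 52.1875%
Post-stratified estimate weights by population shares:
  0.1×58.5 + 0.56×67.3 + 0.34×40.3 = 57.24%

57.2%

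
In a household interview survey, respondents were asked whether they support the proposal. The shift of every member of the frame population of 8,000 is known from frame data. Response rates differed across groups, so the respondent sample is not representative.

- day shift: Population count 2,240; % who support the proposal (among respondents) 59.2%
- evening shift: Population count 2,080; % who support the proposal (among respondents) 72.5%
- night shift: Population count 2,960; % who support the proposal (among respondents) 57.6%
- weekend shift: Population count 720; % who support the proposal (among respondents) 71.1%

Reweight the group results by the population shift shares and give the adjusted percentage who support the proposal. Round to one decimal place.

63.1%

Post-stratification weights by population share, not respondent share:
  day shift: (2,240/8,000) × 59.2 = 16.576
  evening shift: (2,080/8,000) × 72.5 = 18.85
  night shift: (2,960/8,000) × 57.6 = 21.312
  weekend shift: (720/8,000) × 71.1 = 6.399
Post-stratified estimate = 63.137 → 63.1%.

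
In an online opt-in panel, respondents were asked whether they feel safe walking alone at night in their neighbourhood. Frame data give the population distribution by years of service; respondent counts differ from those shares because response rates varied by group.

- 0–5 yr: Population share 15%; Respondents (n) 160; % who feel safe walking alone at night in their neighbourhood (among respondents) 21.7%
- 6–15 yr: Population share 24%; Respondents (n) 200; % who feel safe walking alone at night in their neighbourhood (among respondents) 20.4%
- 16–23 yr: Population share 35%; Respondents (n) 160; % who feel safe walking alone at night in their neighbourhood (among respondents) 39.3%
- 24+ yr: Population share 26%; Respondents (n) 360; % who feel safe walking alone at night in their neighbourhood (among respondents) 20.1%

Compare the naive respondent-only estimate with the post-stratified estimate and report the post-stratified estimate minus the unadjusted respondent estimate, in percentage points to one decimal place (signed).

+3.2 percentage points

Without adjustment, the pooled respondent share is:
  (160/880)×21.7 + (200/880)×20.4 + (160/880)×39.3 + (360/880)×20.1 = 23.95%
Post-stratified estimate weights by population shares:
  0.15×21.7 + 0.24×20.4 + 0.35×39.3 + 0.26×20.1 = 27.132%
Difference = 27.132 − 23.95 = 3.182 pp.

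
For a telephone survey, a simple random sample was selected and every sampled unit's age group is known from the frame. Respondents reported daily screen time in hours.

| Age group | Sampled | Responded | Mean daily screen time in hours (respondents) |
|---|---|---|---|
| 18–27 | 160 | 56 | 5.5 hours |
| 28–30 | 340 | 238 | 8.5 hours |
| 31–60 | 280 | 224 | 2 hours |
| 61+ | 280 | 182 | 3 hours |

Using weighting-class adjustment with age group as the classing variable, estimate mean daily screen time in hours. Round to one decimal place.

Response rates by class: 18–27 56/160 = 35%, 28–30 238/340 = 70%, 31–60 224/280 = 80%, 61+ 182/280 = 65%.
With weight = n_sampled/n_responded per class, the weighted class total is n_sampled:
  18–27: 160 × 5.5 = 880
  28–30: 340 × 8.5 = 2890
  31–60: 280 × 2 = 560
  61+: 280 × 3 = 840
Adjusted estimate = 5170 / 1,060 = 4.87736 → 4.9.

4.9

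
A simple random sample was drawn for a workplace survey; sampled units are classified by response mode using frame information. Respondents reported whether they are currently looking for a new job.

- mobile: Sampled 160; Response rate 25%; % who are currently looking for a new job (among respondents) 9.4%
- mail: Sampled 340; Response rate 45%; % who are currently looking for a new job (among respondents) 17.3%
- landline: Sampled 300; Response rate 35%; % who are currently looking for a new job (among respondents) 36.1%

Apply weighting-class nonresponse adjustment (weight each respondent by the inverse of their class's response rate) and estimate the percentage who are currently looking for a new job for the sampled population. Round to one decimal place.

Inverse-response-rate weighting restores each class to its sampled count, so class totals weight by n_sampled:
  mobile: 160 × 9.4 = 1504
  mail: 340 × 17.3 = 5882
  landline: 300 × 36.1 = 10,830
Adjusted estimate = 18,216 / 800 = 22.77 → 22.8%.

22.8%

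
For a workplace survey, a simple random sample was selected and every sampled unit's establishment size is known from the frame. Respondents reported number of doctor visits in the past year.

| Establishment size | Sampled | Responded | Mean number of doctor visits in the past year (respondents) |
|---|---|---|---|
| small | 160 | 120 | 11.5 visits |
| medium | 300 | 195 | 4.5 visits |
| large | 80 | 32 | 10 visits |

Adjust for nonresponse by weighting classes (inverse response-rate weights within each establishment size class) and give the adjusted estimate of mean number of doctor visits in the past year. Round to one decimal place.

Response rates by class: small 120/160 = 75%, medium 195/300 = 65%, large 32/80 = 40%.
Weighting each respondent by the inverse class response rate inflates each class back to its sampled size, so the class weight is n_sampled:
  small: 160 × 11.5 = 1840
  medium: 300 × 4.5 = 1350
  large: 80 × 10 = 800
Adjusted estimate = 3990 / 540 = 7.38889 → 7.4.

7.4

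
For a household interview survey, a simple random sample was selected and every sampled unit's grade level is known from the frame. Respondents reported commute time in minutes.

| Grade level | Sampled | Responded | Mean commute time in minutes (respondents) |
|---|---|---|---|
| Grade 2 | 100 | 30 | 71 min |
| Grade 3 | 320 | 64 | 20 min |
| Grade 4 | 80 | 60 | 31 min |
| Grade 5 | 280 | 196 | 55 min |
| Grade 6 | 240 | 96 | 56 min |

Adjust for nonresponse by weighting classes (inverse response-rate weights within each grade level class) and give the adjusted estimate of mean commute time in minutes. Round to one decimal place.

Class response rates: Grade 2 30/100 = 30%, Grade 3 64/320 = 20%, Grade 4 60/80 = 75%, Grade 5 196/280 = 70%, Grade 6 96/240 = 40%.
Inverse-response-rate weighting restores each class to its sampled count, so class totals weight by n_sampled:
  Grade 2: 100 × 71 = 7100
  Grade 3: 320 × 20 = 6400
  Grade 4: 80 × 31 = 2480
  Grade 5: 280 × 55 = 15,400
  Grade 6: 240 × 56 = 13,440
Adjusted estimate = 44,820 / 1,020 = 43.9412 → 43.9.

43.9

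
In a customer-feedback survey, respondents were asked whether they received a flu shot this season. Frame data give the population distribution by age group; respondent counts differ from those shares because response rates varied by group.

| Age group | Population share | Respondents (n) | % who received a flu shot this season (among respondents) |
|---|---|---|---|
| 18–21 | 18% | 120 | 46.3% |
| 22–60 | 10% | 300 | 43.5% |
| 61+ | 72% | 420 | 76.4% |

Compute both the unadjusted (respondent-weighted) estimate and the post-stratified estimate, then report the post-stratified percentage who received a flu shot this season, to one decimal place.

67.7%

Without adjustment, the pooled respondent share is:
  (120/840)×46.3 + (300/840)×43.5 + (420/840)×76.4 = 60.35%
Post-stratifying to population shares instead:
  0.18×46.3 + 0.1×43.5 + 0.72×76.4 = 67.692%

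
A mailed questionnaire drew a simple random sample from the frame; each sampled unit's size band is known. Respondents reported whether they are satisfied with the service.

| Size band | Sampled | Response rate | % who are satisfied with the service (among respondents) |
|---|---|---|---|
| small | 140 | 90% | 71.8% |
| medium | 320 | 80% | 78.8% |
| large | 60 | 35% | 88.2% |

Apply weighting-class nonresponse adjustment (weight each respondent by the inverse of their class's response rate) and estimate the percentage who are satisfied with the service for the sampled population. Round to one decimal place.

78.0%

Each respondent's weight = sampled/responded in their class; summing within a class gives n_sampled, so:
  small: 140 × 71.8 = 10,052
  medium: 320 × 78.8 = 25,216
  large: 60 × 88.2 = 5292
Adjusted estimate = 40,560 / 520 = 78 → 78.0%.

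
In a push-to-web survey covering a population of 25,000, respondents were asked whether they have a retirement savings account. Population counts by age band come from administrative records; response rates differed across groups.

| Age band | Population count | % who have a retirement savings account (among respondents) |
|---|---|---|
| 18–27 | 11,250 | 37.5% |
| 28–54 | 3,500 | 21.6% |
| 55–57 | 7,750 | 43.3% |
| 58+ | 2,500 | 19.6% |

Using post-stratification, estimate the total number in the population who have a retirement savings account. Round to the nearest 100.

Apply each group's respondent rate to its population count:
  18–27: 11,250 × 37.5% = 4218.75
  28–54: 3,500 × 21.6% = 756
  55–57: 7,750 × 43.3% = 3355.75
  58+: 2,500 × 19.6% = 490
Estimated total = 8820.5 → 8,800.

8,800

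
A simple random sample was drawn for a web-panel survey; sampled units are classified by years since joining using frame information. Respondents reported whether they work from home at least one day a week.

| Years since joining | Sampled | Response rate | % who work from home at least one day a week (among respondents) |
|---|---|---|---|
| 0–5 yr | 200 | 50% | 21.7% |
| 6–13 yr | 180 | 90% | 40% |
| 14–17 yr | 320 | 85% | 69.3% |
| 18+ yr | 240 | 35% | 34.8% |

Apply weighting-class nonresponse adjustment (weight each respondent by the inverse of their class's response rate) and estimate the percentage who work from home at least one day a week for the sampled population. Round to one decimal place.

Inverse-response-rate weighting restores each class to its sampled count, so class totals weight by n_sampled:
  0–5 yr: 200 × 21.7 = 4340
  6–13 yr: 180 × 40 = 7200
  14–17 yr: 320 × 69.3 = 22,176
  18+ yr: 240 × 34.8 = 8352
Adjusted estimate = 42,068 / 940 = 44.7532 → 44.8%.

44.8%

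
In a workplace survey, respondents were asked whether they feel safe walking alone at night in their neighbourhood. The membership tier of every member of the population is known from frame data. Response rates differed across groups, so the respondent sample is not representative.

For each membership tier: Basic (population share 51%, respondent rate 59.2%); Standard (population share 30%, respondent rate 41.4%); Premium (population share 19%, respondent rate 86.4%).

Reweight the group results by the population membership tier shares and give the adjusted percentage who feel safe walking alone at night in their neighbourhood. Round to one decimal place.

Each cell contributes population-share × respondent value:
  Basic: 0.51 × 59.2 = 30.192
  Standard: 0.3 × 41.4 = 12.42
  Premium: 0.19 × 86.4 = 16.416
Post-stratified estimate = 59.028 → 59.0%.

59.0%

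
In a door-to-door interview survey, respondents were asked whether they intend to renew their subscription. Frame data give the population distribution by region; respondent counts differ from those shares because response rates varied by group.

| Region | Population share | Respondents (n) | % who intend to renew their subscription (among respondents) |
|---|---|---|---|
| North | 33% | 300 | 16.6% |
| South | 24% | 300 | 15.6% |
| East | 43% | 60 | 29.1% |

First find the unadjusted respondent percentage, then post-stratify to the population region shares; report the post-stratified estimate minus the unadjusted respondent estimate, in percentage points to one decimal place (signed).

Unadjusted (pooled respondent) estimate weights by respondent counts:
  (300/660)×16.6 + (300/660)×15.6 + (60/660)×29.1 = 17.2818%
Post-stratified estimate weights by population shares:
  0.33×16.6 + 0.24×15.6 + 0.43×29.1 = 21.735%
Difference = 21.735 − 17.2818 = 4.4532 pp.

+4.5 percentage points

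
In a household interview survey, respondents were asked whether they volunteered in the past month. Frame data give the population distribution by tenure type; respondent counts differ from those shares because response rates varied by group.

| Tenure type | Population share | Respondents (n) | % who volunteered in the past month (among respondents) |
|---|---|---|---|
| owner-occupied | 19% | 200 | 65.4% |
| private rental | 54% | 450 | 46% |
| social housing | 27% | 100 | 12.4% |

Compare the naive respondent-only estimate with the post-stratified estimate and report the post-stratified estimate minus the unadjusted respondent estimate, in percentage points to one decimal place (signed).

-6.1 percentage points

Without adjustment, the pooled respondent share is:
  (200/750)×65.4 + (450/750)×46 + (100/750)×12.4 = 46.6933%
Reweighting by population tenure type shares:
  0.19×65.4 + 0.54×46 + 0.27×12.4 = 40.614%
Difference = 40.614 − 46.6933 = -6.0793 pp.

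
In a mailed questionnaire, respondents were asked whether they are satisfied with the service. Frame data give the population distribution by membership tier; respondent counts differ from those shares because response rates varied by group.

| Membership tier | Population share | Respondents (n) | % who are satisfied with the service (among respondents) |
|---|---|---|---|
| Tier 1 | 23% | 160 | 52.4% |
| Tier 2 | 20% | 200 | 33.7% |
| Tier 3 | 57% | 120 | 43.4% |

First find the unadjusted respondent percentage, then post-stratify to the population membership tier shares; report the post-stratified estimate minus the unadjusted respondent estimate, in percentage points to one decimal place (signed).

Unadjusted (pooled respondent) estimate weights by respondent counts:
  (160/480)×52.4 + (200/480)×33.7 + (120/480)×43.4 = 42.3583%
Post-stratified estimate weights by population shares:
  0.23×52.4 + 0.2×33.7 + 0.57×43.4 = 43.53%
Difference = 43.53 − 42.3583 = 1.1717 pp.

+1.2 percentage points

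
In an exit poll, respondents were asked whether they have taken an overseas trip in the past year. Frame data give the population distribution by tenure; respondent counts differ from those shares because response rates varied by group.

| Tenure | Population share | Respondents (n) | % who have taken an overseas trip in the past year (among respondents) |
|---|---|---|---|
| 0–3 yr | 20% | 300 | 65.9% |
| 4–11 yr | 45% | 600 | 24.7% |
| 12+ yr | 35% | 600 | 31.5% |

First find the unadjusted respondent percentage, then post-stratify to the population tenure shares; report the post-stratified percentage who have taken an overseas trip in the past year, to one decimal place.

Without adjustment, the pooled respondent share is:
  (300/1500)×65.9 + (600/1500)×24.7 + (600/1500)×31.5 = 35.66%
Post-stratified estimate weights by population shares:
  0.2×65.9 + 0.45×24.7 + 0.35×31.5 = 35.32%

35.3%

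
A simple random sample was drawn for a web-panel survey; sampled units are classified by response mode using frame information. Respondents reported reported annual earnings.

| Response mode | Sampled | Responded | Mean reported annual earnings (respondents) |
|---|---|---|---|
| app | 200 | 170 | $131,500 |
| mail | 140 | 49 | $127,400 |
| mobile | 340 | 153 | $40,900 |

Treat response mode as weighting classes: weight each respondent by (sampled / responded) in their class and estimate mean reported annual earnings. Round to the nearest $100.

$85,400

Response rates by class: app 170/200 = 85%, mail 49/140 = 35%, mobile 153/340 = 45%.
With weight = n_sampled/n_responded per class, the weighted class total is n_sampled:
  app: 200 × 131,500 = 26,300,000
  mail: 140 × 127,400 = 17,836,000
  mobile: 340 × 40,900 = 13,906,000
Adjusted estimate = 58,042,000 / 680 = 85355.9 → $85,400.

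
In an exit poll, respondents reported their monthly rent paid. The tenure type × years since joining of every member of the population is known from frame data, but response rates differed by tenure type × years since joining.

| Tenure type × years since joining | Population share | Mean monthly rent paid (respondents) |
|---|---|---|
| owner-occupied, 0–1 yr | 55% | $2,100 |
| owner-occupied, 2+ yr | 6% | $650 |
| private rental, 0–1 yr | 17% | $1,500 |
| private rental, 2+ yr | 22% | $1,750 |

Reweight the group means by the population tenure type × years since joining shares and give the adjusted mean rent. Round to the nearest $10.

Each cell contributes population-share × respondent value:
  owner-occupied, 0–1 yr: 0.55 × 2100 = 1155
  owner-occupied, 2+ yr: 0.06 × 650 = 39
  private rental, 0–1 yr: 0.17 × 1500 = 255
  private rental, 2+ yr: 0.22 × 1750 = 385
Post-stratified estimate = 1834 → $1,830.

$1,830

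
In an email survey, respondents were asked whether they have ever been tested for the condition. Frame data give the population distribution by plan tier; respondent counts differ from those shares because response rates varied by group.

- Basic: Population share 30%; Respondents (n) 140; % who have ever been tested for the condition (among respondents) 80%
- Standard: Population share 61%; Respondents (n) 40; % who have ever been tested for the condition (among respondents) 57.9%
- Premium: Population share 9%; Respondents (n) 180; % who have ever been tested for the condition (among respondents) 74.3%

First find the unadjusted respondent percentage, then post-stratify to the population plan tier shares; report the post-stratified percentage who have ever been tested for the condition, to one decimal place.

66.0%

Naive respondent-only estimate (weights = respondent counts):
  (140/360)×80 + (40/360)×57.9 + (180/360)×74.3 = 74.6944%
Post-stratified estimate weights by population shares:
  0.3×80 + 0.61×57.9 + 0.09×74.3 = 66.006%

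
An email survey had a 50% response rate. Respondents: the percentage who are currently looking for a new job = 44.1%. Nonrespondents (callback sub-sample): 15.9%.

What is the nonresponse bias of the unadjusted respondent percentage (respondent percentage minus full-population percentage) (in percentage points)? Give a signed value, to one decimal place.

Nonresponse fraction = 1 − 0.5 = 0.5.
Bias = (nonresponse fraction) × (respondent percentage − nonrespondent percentage)
     = 0.5 × (44.1 − 15.9) = 0.5 × 28.2 = 14.1.

+14.1 percentage points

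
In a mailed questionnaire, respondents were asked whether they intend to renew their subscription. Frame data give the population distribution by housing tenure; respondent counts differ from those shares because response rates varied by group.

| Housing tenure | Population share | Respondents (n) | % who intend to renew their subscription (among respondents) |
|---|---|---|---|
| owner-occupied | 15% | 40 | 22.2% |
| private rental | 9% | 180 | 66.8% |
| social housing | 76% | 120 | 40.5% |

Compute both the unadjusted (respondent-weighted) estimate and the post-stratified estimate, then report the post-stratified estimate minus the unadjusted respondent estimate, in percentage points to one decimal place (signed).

-12.1 percentage points

Unadjusted (pooled respondent) estimate weights by respondent counts:
  (40/340)×22.2 + (180/340)×66.8 + (120/340)×40.5 = 52.2706%
Reweighting by population housing tenure shares:
  0.15×22.2 + 0.09×66.8 + 0.76×40.5 = 40.122%
Difference = 40.122 − 52.2706 = -12.1486 pp.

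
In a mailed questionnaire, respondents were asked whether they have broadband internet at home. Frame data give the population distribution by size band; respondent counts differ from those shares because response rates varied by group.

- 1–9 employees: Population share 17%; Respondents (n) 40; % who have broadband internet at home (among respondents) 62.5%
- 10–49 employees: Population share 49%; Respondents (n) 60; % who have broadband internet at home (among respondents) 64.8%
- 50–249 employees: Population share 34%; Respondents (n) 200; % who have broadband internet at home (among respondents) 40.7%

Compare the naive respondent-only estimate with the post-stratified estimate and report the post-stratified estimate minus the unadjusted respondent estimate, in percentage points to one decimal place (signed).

Naive respondent-only estimate (weights = respondent counts):
  (40/300)×62.5 + (60/300)×64.8 + (200/300)×40.7 = 48.4267%
Post-stratified estimate weights by population shares:
  0.17×62.5 + 0.49×64.8 + 0.34×40.7 = 56.215%
Difference = 56.215 − 48.4267 = 7.7883 pp.

+7.8 percentage points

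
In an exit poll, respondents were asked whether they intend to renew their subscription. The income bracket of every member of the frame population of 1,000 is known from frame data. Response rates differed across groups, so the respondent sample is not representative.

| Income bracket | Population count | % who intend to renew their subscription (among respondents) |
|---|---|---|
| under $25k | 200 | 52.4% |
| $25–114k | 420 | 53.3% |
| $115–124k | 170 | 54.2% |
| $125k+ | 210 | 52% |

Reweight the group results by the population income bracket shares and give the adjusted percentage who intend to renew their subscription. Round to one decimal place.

53.0%

Reweight to the known income bracket distribution:
  under $25k: (200/1,000) × 52.4 = 10.48
  $25–114k: (420/1,000) × 53.3 = 22.386
  $115–124k: (170/1,000) × 54.2 = 9.214
  $125k+: (210/1,000) × 52 = 10.92
Post-stratified estimate = 53 → 53.0%.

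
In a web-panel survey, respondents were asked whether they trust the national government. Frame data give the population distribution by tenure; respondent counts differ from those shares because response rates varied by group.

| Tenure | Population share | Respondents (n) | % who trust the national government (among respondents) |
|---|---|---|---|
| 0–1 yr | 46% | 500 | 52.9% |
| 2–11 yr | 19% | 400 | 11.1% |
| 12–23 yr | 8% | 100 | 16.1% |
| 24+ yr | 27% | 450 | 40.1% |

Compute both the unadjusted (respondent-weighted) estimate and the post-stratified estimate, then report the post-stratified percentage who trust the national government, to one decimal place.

38.6%

Without adjustment, the pooled respondent share is:
  (500/1450)×52.9 + (400/1450)×11.1 + (100/1450)×16.1 + (450/1450)×40.1 = 34.8586%
Reweighting by population tenure shares:
  0.46×52.9 + 0.19×11.1 + 0.08×16.1 + 0.27×40.1 = 38.558%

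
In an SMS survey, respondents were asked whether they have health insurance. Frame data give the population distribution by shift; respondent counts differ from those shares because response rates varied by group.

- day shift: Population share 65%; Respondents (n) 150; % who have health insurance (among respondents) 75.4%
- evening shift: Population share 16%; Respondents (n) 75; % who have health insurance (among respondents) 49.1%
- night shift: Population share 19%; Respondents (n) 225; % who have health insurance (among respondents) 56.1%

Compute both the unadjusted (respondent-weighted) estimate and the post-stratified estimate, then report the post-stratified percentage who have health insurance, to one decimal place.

Naive respondent-only estimate (weights = respondent counts):
  (150/450)×75.4 + (75/450)×49.1 + (225/450)×56.1 = 61.3667%
Post-stratified estimate weights by population shares:
  0.65×75.4 + 0.16×49.1 + 0.19×56.1 = 67.525%

67.5%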